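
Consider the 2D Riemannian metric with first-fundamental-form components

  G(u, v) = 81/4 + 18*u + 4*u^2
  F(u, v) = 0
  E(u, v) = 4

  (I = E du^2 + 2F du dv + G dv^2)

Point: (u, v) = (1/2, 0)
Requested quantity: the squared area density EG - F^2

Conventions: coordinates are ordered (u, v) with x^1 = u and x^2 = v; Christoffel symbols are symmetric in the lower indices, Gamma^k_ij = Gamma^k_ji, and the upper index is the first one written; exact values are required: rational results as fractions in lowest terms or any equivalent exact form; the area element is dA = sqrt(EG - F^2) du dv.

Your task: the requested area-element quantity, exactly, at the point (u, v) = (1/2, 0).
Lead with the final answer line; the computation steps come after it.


Answer: EG - F^2 = 121

E = 4, F = 0, G = 121/4; EG - F^2 = 121


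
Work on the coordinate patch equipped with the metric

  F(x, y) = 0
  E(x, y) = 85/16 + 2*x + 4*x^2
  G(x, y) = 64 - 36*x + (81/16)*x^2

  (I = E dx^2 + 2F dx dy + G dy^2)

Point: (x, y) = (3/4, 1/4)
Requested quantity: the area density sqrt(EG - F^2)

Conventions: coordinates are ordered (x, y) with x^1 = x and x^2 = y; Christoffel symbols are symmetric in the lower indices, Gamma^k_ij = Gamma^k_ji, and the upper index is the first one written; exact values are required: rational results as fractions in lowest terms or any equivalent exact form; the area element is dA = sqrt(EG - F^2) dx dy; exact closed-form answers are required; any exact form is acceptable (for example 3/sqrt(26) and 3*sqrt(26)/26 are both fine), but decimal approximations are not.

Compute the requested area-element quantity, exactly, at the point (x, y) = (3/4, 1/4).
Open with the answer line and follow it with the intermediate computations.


Answer: sqrt(EG - F^2) = 101*sqrt(145)/64

E = 145/16, F = 0, G = 10201/256; EG - F^2 = 1479145/4096


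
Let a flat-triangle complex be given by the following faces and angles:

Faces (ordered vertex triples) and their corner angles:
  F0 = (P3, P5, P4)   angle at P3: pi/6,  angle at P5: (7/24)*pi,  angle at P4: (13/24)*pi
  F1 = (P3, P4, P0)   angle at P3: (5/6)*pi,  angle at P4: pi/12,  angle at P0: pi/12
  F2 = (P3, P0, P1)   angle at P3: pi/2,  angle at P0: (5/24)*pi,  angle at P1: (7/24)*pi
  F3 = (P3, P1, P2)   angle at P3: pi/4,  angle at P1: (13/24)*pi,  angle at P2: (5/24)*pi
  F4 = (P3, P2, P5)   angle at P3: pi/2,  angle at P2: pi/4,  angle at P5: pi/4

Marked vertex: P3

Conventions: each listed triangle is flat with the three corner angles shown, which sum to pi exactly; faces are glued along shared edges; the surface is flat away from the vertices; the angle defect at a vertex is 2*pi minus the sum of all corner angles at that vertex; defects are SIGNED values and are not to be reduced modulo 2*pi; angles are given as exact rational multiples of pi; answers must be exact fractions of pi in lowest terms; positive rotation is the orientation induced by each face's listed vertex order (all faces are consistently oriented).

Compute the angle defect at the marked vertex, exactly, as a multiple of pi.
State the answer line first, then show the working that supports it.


Answer: defect(P3) = -pi/4

Sum of corner angles at P3: (9/4)*pi
defect = 2*pi - (9/4)*pi


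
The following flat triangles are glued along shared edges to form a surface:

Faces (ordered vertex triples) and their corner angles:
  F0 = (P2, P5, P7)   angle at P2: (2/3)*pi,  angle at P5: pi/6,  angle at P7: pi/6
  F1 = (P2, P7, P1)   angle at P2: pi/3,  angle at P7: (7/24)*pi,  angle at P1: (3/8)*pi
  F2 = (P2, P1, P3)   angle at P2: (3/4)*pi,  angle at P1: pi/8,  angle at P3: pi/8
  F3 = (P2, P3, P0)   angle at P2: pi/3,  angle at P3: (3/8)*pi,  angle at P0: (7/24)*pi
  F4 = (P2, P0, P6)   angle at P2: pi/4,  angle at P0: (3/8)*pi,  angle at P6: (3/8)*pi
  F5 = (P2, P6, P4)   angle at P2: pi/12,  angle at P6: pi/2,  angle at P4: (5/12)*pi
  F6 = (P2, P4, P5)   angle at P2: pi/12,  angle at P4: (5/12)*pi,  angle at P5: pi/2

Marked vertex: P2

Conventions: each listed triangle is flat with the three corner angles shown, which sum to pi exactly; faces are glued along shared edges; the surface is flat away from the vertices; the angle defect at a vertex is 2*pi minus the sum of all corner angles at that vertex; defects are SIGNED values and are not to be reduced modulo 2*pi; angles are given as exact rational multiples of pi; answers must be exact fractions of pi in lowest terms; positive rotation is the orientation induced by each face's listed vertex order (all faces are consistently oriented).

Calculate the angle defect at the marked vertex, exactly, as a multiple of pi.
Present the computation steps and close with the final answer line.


Sum of corner angles at P2: (5/2)*pi
defect = 2*pi - (5/2)*pi

Answer: defect(P2) = -pi/2


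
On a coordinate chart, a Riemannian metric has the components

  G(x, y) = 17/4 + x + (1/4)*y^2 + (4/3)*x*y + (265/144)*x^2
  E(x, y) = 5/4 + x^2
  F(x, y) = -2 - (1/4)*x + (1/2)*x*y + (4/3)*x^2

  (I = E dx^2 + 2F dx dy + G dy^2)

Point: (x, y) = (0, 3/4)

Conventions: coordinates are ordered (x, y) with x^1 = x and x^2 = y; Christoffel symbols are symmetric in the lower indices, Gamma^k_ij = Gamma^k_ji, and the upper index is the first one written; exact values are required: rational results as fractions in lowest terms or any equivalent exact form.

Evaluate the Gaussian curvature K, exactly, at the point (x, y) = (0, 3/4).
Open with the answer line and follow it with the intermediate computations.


Answer: K = -103024/435483

E = 5/4, F = -2, G = 281/64, EG - F^2 = 381/256 at the point
E_x = 0, E_y = 0, F_x = 1/8, F_y = 0, G_x = 2, G_y = 3/8
E_yy = 0, F_xy = 1/2, G_xx = 265/72
Evaluate Brioschi's two determinant matrices M1, M2 and divide by (EG - F^2)^2.
M1 = [[-E_yy/2 + F_xy - G_xx/2, E_x/2, F_x - E_y/2], [F_y - G_x/2, E, F], [G_y/2, F, G]] = [[-193/144, 0, 1/8], [-1, 5/4, -2], [3/16, -2, 281/64]]; det M1 = -21799/12288
M2 = [[0, E_y/2, G_x/2], [E_y/2, E, F], [G_x/2, F, G]] = [[0, 0, 1], [0, 5/4, -2], [1, -2, 281/64]]; det M2 = -5/4
det M1 - det M2 = -6439/12288; K = -6439/12288 / (381/256)^2 = -103024/435483


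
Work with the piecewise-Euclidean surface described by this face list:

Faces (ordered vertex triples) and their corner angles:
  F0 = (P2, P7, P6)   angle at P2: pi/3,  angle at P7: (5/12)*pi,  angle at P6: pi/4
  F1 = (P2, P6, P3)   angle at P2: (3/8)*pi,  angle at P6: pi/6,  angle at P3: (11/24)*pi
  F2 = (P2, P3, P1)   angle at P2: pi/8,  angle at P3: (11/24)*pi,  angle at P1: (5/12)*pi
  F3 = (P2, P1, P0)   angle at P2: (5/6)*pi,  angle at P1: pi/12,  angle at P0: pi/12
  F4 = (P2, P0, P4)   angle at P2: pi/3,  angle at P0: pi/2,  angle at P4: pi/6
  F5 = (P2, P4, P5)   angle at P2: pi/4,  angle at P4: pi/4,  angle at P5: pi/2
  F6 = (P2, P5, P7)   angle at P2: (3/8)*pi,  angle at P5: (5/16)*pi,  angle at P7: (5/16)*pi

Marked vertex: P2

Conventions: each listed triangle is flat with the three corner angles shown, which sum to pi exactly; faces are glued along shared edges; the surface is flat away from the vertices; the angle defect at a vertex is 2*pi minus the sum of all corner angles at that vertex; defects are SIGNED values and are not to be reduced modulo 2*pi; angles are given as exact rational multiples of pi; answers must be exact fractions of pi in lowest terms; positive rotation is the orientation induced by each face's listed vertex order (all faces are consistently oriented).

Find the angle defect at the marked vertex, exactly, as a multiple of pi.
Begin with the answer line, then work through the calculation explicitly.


Answer: defect(P2) = (-5/8)*pi

Sum of corner angles at P2: (21/8)*pi
defect = 2*pi - (21/8)*pi


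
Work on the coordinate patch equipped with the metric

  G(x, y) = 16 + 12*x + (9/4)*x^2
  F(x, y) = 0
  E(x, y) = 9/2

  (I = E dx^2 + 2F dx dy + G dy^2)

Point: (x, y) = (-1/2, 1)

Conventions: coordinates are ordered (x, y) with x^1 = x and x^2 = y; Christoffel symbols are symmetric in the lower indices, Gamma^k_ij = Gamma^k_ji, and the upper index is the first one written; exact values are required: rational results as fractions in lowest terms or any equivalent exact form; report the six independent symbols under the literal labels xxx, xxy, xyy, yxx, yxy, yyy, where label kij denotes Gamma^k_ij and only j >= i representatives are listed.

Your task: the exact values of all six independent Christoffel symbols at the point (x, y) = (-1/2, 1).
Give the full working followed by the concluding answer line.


E = 9/2, F = 0, G = 169/16 at the point
E_x = 0, E_y = 0, F_x = 0, F_y = 0, G_x = 39/4, G_y = 0
EG - F^2 = 1521/32;  g^inv = (32/1521) * [[169/16, 0], [0, 9/2]]
first-kind symbols [ij,l] = (1/2)(d_i g_jl + d_j g_il - d_l g_ij): [xx,x] = E_x/2 = 0, [xx,y] = F_x - E_y/2 = 0, [xy,x] = E_y/2 = 0, [xy,y] = G_x/2 = 39/8, [yy,x] = F_y - G_x/2 = -39/8, [yy,y] = G_y/2 = 0
Gamma^x_ij = (G*[ij,x] - F*[ij,y])/(EG - F^2), Gamma^y_ij = (E*[ij,y] - F*[ij,x])/(EG - F^2)

Answer: Gamma_xxx = 0, Gamma_xxy = 0, Gamma_xyy = -13/12, Gamma_yxx = 0, Gamma_yxy = 6/13, Gamma_yyy = 0


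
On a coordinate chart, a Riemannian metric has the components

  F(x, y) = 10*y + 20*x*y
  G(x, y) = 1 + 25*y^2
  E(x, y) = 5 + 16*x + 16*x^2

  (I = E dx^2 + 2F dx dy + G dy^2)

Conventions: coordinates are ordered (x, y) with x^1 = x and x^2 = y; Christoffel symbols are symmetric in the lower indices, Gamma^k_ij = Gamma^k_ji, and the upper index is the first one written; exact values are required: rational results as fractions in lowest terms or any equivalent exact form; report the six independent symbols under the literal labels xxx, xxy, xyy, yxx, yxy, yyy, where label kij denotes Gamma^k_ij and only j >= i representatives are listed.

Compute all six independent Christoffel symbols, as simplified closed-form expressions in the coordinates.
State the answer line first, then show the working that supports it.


Answer: Gamma_xxx = (16*x + 8)/(16*x^2 + 16*x + 25*y^2 + 5), Gamma_xxy = 0, Gamma_xyy = (20*x + 10)/(16*x^2 + 16*x + 25*y^2 + 5), Gamma_yxx = 20*y/(16*x^2 + 16*x + 25*y^2 + 5), Gamma_yxy = 0, Gamma_yyy = 25*y/(16*x^2 + 16*x + 25*y^2 + 5)

E = 5 + 16*x + 16*x^2; F = 10*y + 20*x*y; G = 1 + 25*y^2
Gamma^k_ij = (1/2) g^{kl} (d_i g_jl + d_j g_il - d_l g_ij), with g^inv = (1/(EG-F^2)) [[G, -F], [-F, E]]
first partials: E_x = 16 + 32*x, E_y = 0, F_x = 20*y, F_y = 10 + 20*x, G_x = 0, G_y = 50*y
D = EG - F^2 = 5 + 16*x + 25*y^2 + 16*x^2
expanded: Gamma^x_xx = (G E_x - 2F F_x + F E_y)/(2D), Gamma^x_xy = (G E_y - F G_x)/(2D), Gamma^x_yy = (2G F_y - G G_x - F G_y)/(2D), Gamma^y_xx = (2E F_x - E E_y - F E_x)/(2D), Gamma^y_xy = (E G_x - F E_y)/(2D), Gamma^y_yy = (E G_y - 2F F_y + F G_x)/(2D); substitute and cancel common factors


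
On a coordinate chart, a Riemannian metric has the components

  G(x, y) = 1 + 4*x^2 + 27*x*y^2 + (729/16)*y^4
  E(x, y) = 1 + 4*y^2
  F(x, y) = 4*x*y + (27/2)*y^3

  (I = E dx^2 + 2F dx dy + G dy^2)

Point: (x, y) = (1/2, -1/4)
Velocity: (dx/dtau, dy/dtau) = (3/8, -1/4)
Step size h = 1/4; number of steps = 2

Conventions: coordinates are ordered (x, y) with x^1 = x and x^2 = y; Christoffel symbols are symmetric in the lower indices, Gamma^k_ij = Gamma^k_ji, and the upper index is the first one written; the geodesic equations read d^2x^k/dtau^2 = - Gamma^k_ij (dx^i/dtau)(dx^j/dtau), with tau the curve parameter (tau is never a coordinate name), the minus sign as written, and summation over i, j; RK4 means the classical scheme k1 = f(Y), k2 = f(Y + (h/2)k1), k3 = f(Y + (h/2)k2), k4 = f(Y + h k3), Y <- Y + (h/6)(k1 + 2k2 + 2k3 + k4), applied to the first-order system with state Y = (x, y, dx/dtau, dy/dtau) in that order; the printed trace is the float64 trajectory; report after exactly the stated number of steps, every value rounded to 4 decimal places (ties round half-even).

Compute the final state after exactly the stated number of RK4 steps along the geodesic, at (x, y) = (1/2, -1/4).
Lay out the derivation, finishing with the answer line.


f(Y) = (dx/dtau, dy/dtau, -Gamma^x_ij Y'^i Y'^j, -Gamma^y_ij Y'^i Y'^j) with the Gammas evaluated at the stage position; h = 0.250000; intermediate values shown to 6 dp
step 0: x = 0.5000, y = -0.2500, dx/dtau = 0.3750, dy/dtau = -0.2500
step 1:
  k1: at (x, y) = (0.500000, -0.250000), (dx/dtau, dy/dtau) = (0.375000, -0.250000); Gamma_xxx = 0.000000, Gamma_xxy = -0.305649, Gamma_xyy = 0.515782, Gamma_yxx = 0.000000, Gamma_yxy = 0.869189, Gamma_yyy = -1.466756; k1 = (0.375000, -0.250000, -0.089546, 0.254645)
  k2: at (x, y) = (0.546875, -0.281250), (dx/dtau, dy/dtau) = (0.363807, -0.218169); Gamma_xxx = 0.000000, Gamma_xxy = -0.283678, Gamma_xyy = 0.538545, Gamma_yxx = 0.000000, Gamma_yxy = 0.820868, Gamma_yyy = -1.558367; k2 = (0.363807, -0.218169, -0.070665, 0.204482)
  k3: at (x, y) = (0.545476, -0.277271), (dx/dtau, dy/dtau) = (0.366167, -0.224440); Gamma_xxx = 0.000000, Gamma_xxy = -0.284435, Gamma_xyy = 0.532343, Gamma_yxx = 0.000000, Gamma_yxy = 0.825741, Gamma_yyy = -1.545441; k3 = (0.366167, -0.224440, -0.073567, 0.213572)
  k4: at (x, y) = (0.591542, -0.306110), (dx/dtau, dy/dtau) = (0.356608, -0.196607); Gamma_xxx = 0.000000, Gamma_xxy = -0.262128, Gamma_xyy = 0.541621, Gamma_yxx = 0.000000, Gamma_yxy = 0.777360, Gamma_yyy = -1.606214; k4 = (0.356608, -0.196607, -0.057693, 0.171091)
  Y <- Y + (h/6)(k1 + 2k2 + 2k3 + k4): x = 0.5913, y = -0.3055, dx/dtau = 0.3568, dy/dtau = -0.1974
step 2:
  k1: at (x, y) = (0.591315, -0.305493), (dx/dtau, dy/dtau) = (0.356846, -0.197423); Gamma_xxx = 0.000000, Gamma_xxy = -0.262296, Gamma_xyy = 0.540875, Gamma_yxx = 0.000000, Gamma_yxy = 0.778140, Gamma_yyy = -1.604584; k1 = (0.356846, -0.197423, -0.058038, 0.172180)
  k2: at (x, y) = (0.635921, -0.330171), (dx/dtau, dy/dtau) = (0.349591, -0.175901); Gamma_xxx = 0.000000, Gamma_xxy = -0.241582, Gamma_xyy = 0.538401, Gamma_yxx = 0.000000, Gamma_yxy = 0.734496, Gamma_yyy = -1.636935; k2 = (0.349591, -0.175901, -0.046370, 0.140982)
  k3: at (x, y) = (0.635014, -0.327480), (dx/dtau, dy/dtau) = (0.351049, -0.179800); Gamma_xxx = 0.000000, Gamma_xxy = -0.242367, Gamma_xyy = 0.535751, Gamma_yxx = 0.000000, Gamma_yxy = 0.737848, Gamma_yyy = -1.631007; k3 = (0.351049, -0.179800, -0.047916, 0.145872)
  k4: at (x, y) = (0.679077, -0.350443), (dx/dtau, dy/dtau) = (0.344867, -0.160955); Gamma_xxx = 0.000000, Gamma_xxy = -0.223399, Gamma_xyy = 0.528447, Gamma_yxx = 0.000000, Gamma_yxy = 0.697119, Gamma_yyy = -1.649027; k4 = (0.344867, -0.160955, -0.038491, 0.120112)
  Y <- Y + (h/6)(k1 + 2k2 + 2k3 + k4): x = 0.6789, y = -0.3501, dx/dtau = 0.3450, dy/dtau = -0.1613

Answer: x = 0.6789, y = -0.3501, dx/dtau = 0.3450, dy/dtau = -0.1613


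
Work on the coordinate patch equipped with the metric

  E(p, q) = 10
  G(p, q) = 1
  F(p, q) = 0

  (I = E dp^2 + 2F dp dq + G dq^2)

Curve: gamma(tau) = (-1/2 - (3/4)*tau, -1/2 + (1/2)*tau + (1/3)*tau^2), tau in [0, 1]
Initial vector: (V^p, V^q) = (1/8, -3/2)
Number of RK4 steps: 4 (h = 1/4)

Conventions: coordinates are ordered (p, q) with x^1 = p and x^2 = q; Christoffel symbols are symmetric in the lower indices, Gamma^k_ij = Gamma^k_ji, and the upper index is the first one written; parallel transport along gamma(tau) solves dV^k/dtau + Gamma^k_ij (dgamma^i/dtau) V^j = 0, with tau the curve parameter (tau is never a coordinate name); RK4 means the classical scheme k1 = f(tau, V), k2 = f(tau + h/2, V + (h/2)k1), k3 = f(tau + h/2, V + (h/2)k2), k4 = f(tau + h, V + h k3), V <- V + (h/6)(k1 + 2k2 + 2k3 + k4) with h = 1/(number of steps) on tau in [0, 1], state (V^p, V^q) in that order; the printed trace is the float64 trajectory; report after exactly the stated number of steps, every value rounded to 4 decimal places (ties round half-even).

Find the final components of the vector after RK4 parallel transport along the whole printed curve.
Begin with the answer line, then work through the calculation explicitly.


Answer: V^p = 0.1250, V^q = -1.5000

gamma'(tau) = (-3/4, 1/2 + (2/3)*tau); f(tau, V)^k = -Gamma^k_ij(gamma(tau)) gamma'^i(tau) V^j; h = 1/4; intermediate values shown to 6 dp
curve data and Christoffel symbols at the stage parameters:
  tau = 0.000000: gamma = (-0.500000, -0.500000), gamma' = (-0.750000, 0.500000); Gamma_ppp = 0.000000, Gamma_ppq = 0.000000, Gamma_pqq = 0.000000, Gamma_qpp = 0.000000, Gamma_qpq = 0.000000, Gamma_qqq = 0.000000
  tau = 0.125000: gamma = (-0.593750, -0.432292), gamma' = (-0.750000, 0.583333); Gamma_ppp = 0.000000, Gamma_ppq = 0.000000, Gamma_pqq = 0.000000, Gamma_qpp = 0.000000, Gamma_qpq = 0.000000, Gamma_qqq = 0.000000
  tau = 0.250000: gamma = (-0.687500, -0.354167), gamma' = (-0.750000, 0.666667); Gamma_ppp = 0.000000, Gamma_ppq = 0.000000, Gamma_pqq = 0.000000, Gamma_qpp = 0.000000, Gamma_qpq = 0.000000, Gamma_qqq = 0.000000
  tau = 0.375000: gamma = (-0.781250, -0.265625), gamma' = (-0.750000, 0.750000); Gamma_ppp = 0.000000, Gamma_ppq = 0.000000, Gamma_pqq = 0.000000, Gamma_qpp = 0.000000, Gamma_qpq = 0.000000, Gamma_qqq = 0.000000
  tau = 0.500000: gamma = (-0.875000, -0.166667), gamma' = (-0.750000, 0.833333); Gamma_ppp = 0.000000, Gamma_ppq = 0.000000, Gamma_pqq = 0.000000, Gamma_qpp = 0.000000, Gamma_qpq = 0.000000, Gamma_qqq = 0.000000
  tau = 0.625000: gamma = (-0.968750, -0.057292), gamma' = (-0.750000, 0.916667); Gamma_ppp = 0.000000, Gamma_ppq = 0.000000, Gamma_pqq = 0.000000, Gamma_qpp = 0.000000, Gamma_qpq = 0.000000, Gamma_qqq = 0.000000
  tau = 0.750000: gamma = (-1.062500, 0.062500), gamma' = (-0.750000, 1.000000); Gamma_ppp = 0.000000, Gamma_ppq = 0.000000, Gamma_pqq = 0.000000, Gamma_qpp = 0.000000, Gamma_qpq = 0.000000, Gamma_qqq = 0.000000
  tau = 0.875000: gamma = (-1.156250, 0.192708), gamma' = (-0.750000, 1.083333); Gamma_ppp = 0.000000, Gamma_ppq = 0.000000, Gamma_pqq = 0.000000, Gamma_qpp = 0.000000, Gamma_qpq = 0.000000, Gamma_qqq = 0.000000
  tau = 1.000000: gamma = (-1.250000, 0.333333), gamma' = (-0.750000, 1.166667); Gamma_ppp = 0.000000, Gamma_ppq = 0.000000, Gamma_pqq = 0.000000, Gamma_qpp = 0.000000, Gamma_qpq = 0.000000, Gamma_qqq = 0.000000
step 0: V^p = 0.1250, V^q = -1.5000
step 1: k1 = (0.000000, 0.000000), k2 = (0.000000, 0.000000), k3 = (0.000000, 0.000000), k4 = (0.000000, 0.000000); V <- V + (h/6)(k1 + 2k2 + 2k3 + k4): V^p = 0.1250, V^q = -1.5000
step 2: k1 = (0.000000, 0.000000), k2 = (0.000000, 0.000000), k3 = (0.000000, 0.000000), k4 = (0.000000, 0.000000); V <- V + (h/6)(k1 + 2k2 + 2k3 + k4): V^p = 0.1250, V^q = -1.5000
step 3: k1 = (0.000000, 0.000000), k2 = (0.000000, 0.000000), k3 = (0.000000, 0.000000), k4 = (0.000000, 0.000000); V <- V + (h/6)(k1 + 2k2 + 2k3 + k4): V^p = 0.1250, V^q = -1.5000
step 4: k1 = (0.000000, 0.000000), k2 = (0.000000, 0.000000), k3 = (0.000000, 0.000000), k4 = (0.000000, 0.000000); V <- V + (h/6)(k1 + 2k2 + 2k3 + k4): V^p = 0.1250, V^q = -1.5000


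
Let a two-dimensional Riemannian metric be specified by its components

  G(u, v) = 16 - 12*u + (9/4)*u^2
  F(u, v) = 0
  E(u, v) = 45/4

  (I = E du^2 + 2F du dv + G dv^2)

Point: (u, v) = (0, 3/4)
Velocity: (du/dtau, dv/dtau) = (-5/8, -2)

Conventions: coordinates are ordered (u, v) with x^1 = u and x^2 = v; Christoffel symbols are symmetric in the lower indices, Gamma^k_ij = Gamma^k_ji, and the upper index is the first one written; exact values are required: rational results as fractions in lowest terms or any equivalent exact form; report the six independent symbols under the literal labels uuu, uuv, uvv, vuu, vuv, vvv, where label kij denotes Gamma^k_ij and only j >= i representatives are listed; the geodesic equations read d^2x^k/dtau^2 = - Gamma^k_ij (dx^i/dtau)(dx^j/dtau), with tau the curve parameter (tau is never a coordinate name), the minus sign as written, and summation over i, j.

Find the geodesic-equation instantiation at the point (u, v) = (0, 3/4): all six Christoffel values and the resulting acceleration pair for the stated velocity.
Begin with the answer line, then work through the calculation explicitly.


Answer: Gamma_uuu = 0, Gamma_uuv = 0, Gamma_uvv = 8/15, Gamma_vuu = 0, Gamma_vuv = -3/8, Gamma_vvv = 0; accelerations (d^2u/dtau^2, d^2v/dtau^2) = (-32/15, 15/16)

E = 45/4, F = 0, G = 16 at the point
E_u = 0, E_v = 0, F_u = 0, F_v = 0, G_u = -12, G_v = 0
EG - F^2 = 180;  g^inv = (1/180) * [[16, 0], [0, 45/4]]
first-kind symbols [ij,l] = (1/2)(d_i g_jl + d_j g_il - d_l g_ij): [uu,u] = E_u/2 = 0, [uu,v] = F_u - E_v/2 = 0, [uv,u] = E_v/2 = 0, [uv,v] = G_u/2 = -6, [vv,u] = F_v - G_u/2 = 6, [vv,v] = G_v/2 = 0
Gamma^u_ij = (G*[ij,u] - F*[ij,v])/(EG - F^2), Gamma^v_ij = (E*[ij,v] - F*[ij,u])/(EG - F^2)
Gamma_uuu = 0, Gamma_uuv = 0, Gamma_uvv = 8/15, Gamma_vuu = 0, Gamma_vuv = -3/8, Gamma_vvv = 0
d^2u/dtau^2 = -(Gamma_uuu*(-5/8)^2 + 2*Gamma_uuv*(-5/8)*(-2) + Gamma_uvv*(-2)^2) = -32/15
d^2v/dtau^2 = -(Gamma_vuu*(-5/8)^2 + 2*Gamma_vuv*(-5/8)*(-2) + Gamma_vvv*(-2)^2) = 15/16


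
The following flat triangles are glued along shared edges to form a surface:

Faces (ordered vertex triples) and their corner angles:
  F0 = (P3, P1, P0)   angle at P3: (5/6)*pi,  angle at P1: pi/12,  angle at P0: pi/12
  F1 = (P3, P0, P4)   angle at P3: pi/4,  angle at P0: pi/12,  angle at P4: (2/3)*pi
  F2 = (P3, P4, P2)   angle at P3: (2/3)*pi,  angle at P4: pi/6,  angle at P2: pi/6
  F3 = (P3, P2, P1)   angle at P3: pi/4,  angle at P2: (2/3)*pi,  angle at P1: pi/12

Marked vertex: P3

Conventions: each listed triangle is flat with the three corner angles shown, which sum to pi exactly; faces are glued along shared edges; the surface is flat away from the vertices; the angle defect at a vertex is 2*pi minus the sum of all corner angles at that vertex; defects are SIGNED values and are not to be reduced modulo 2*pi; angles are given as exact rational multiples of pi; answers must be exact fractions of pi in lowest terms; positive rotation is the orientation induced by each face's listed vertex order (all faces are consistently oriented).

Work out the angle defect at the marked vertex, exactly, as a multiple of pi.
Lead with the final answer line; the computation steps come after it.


Answer: defect(P3) = 0

Sum of corner angles at P3: 2*pi
defect = 2*pi - 2*pi


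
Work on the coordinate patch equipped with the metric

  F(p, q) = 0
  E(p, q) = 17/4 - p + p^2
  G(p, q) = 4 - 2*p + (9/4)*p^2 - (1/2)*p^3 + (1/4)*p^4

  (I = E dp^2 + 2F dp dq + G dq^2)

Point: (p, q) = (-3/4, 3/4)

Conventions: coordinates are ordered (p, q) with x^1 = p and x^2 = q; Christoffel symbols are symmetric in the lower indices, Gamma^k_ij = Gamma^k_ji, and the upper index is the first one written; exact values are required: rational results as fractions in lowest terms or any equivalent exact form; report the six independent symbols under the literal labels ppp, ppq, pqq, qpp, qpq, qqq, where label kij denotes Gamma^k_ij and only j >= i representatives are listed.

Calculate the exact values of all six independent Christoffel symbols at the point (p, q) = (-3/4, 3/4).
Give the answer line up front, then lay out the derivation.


Answer: Gamma_ppp = -20/89, Gamma_ppq = 0, Gamma_pqq = 425/712, Gamma_qpp = 0, Gamma_qpq = -8/17, Gamma_qqq = 0

E = 89/16, F = 0, G = 7225/1024 at the point
E_p = -5/2, E_q = 0, F_p = 0, F_q = 0, G_p = -425/64, G_q = 0
EG - F^2 = 643025/16384;  g^inv = (16384/643025) * [[7225/1024, 0], [0, 89/16]]
first-kind symbols [ij,l] = (1/2)(d_i g_jl + d_j g_il - d_l g_ij): [pp,p] = E_p/2 = -5/4, [pp,q] = F_p - E_q/2 = 0, [pq,p] = E_q/2 = 0, [pq,q] = G_p/2 = -425/128, [qq,p] = F_q - G_p/2 = 425/128, [qq,q] = G_q/2 = 0
Gamma^p_ij = (G*[ij,p] - F*[ij,q])/(EG - F^2), Gamma^q_ij = (E*[ij,q] - F*[ij,p])/(EG - F^2)


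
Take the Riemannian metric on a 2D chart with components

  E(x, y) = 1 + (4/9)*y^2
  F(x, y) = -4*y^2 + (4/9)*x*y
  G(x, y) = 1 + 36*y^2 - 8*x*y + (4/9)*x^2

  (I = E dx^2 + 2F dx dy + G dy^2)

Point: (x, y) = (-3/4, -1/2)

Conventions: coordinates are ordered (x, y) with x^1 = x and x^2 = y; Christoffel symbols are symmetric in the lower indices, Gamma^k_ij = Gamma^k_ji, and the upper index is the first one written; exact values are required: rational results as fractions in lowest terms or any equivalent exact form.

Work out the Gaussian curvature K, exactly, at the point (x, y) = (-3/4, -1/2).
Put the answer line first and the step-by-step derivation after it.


Answer: K = -576/70225

E = 10/9, F = -5/6, G = 29/4, EG - F^2 = 265/36 at the point
E_x = 0, E_y = -4/9, F_x = -2/9, F_y = 11/3, G_x = 10/3, G_y = -30
E_yy = 8/9, F_xy = 4/9, G_xx = 8/9
The intrinsic route: Brioschi's K = (det M1 - det M2)/(EG - F^2)^2.
M1 = [[-E_yy/2 + F_xy - G_xx/2, E_x/2, F_x - E_y/2], [F_y - G_x/2, E, F], [G_y/2, F, G]] = [[-4/9, 0, 0], [2, 10/9, -5/6], [-15, -5/6, 29/4]]; det M1 = -265/81
M2 = [[0, E_y/2, G_x/2], [E_y/2, E, F], [G_x/2, F, G]] = [[0, -2/9, 5/3], [-2/9, 10/9, -5/6], [5/3, -5/6, 29/4]]; det M2 = -229/81
det M1 - det M2 = -4/9; K = -4/9 / (265/36)^2 = -576/70225


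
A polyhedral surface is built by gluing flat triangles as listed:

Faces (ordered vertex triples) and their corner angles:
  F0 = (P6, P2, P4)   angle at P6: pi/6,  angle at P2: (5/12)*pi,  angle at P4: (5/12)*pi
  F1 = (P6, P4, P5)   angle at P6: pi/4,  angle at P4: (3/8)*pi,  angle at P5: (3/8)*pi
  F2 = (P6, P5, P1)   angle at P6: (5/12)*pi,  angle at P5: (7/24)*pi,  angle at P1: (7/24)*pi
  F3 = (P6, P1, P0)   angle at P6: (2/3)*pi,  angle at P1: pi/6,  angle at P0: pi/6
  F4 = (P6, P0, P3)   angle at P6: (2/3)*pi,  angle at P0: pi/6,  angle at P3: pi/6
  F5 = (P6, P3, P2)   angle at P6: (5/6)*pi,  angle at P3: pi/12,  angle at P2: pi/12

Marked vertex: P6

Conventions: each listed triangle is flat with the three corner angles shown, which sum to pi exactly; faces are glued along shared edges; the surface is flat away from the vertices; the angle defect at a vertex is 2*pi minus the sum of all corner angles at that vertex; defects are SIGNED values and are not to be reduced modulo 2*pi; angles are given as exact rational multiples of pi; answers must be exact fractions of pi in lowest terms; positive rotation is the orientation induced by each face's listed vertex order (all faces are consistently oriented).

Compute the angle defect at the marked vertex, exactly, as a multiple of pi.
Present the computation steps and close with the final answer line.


Sum of corner angles at P6: 3*pi
defect = 2*pi - 3*pi

Answer: defect(P6) = -pi


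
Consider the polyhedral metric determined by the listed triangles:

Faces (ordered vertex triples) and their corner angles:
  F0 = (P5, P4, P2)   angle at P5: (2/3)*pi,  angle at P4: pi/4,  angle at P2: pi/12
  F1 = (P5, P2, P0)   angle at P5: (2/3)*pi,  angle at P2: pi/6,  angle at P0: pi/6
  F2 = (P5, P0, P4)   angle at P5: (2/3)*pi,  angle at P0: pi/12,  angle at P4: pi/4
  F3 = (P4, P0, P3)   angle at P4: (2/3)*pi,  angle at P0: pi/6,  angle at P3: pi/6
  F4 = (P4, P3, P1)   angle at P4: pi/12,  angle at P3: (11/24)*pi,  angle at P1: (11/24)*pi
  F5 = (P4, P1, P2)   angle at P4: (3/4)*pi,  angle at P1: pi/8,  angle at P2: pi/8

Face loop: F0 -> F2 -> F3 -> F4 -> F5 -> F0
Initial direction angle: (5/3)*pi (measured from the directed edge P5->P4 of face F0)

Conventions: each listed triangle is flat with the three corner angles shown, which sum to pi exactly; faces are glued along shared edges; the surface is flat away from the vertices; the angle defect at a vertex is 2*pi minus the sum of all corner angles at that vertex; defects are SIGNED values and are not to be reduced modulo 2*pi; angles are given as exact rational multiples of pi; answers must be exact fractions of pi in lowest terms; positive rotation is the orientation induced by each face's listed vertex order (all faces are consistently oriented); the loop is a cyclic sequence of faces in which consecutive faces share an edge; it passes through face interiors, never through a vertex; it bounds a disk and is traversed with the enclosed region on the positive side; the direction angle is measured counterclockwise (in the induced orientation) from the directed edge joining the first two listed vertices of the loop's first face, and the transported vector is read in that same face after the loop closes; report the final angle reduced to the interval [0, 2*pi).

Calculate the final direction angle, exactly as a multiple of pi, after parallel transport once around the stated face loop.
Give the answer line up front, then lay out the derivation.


Answer: final direction angle = (5/3)*pi

enclosed vertex P4: corner angles sum to 2*pi, defect = 2*pi - 2*pi = 0
transport around the loop rotates by the sum of enclosed defects; add to the initial angle mod 2*pi
final angle = (5/3)*pi + 0 = (5/3)*pi (mod 2*pi)


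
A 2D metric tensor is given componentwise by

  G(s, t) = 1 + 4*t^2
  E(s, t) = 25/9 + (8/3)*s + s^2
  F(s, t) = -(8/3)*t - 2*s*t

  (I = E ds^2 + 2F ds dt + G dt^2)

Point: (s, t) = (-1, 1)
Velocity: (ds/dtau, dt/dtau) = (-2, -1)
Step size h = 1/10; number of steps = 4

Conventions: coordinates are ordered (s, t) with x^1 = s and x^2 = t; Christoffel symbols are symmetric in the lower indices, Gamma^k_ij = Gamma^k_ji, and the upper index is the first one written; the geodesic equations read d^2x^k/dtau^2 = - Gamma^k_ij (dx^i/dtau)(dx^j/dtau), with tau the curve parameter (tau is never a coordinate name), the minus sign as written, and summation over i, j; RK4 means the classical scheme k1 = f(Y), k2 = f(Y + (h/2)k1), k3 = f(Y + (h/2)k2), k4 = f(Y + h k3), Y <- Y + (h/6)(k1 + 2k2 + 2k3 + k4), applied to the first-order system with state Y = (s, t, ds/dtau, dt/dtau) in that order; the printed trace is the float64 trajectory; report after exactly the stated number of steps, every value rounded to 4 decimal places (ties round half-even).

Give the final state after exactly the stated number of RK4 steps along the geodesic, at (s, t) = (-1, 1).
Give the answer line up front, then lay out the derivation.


Answer: s = -1.8006, t = 0.6858, ds/dtau = -1.9603, dt/dtau = -0.5219

f(Y) = (ds/dtau, dt/dtau, -Gamma^s_ij Y'^i Y'^j, -Gamma^t_ij Y'^i Y'^j) with the Gammas evaluated at the stage position; h = 0.100000; intermediate values shown to 6 dp
step 0: s = -1.0000, t = 1.0000, ds/dtau = -2.0000, dt/dtau = -1.0000
step 1:
  k1: at (s, t) = (-1.000000, 1.000000), (ds/dtau, dt/dtau) = (-2.000000, -1.000000); Gamma_sss = 0.065217, Gamma_sst = 0.000000, Gamma_stt = -0.130435, Gamma_tss = -0.391304, Gamma_tst = 0.000000, Gamma_ttt = 0.782609; k1 = (-2.000000, -1.000000, -0.130435, 0.782609)
  k2: at (s, t) = (-1.100000, 0.950000), (ds/dtau, dt/dtau) = (-2.006522, -0.960870); Gamma_sss = 0.050024, Gamma_sst = 0.000000, Gamma_stt = -0.100048, Gamma_tss = -0.407337, Gamma_tst = 0.000000, Gamma_ttt = 0.814674; k2 = (-2.006522, -0.960870, -0.109031, 0.887827)
  k3: at (s, t) = (-1.100326, 0.951957), (ds/dtau, dt/dtau) = (-2.005452, -0.955609); Gamma_sss = 0.049797, Gamma_sst = 0.000000, Gamma_stt = -0.099593, Gamma_tss = -0.406891, Gamma_tst = 0.000000, Gamma_ttt = 0.813781; k3 = (-2.005452, -0.955609, -0.109327, 0.893312)
  k4: at (s, t) = (-1.200545, 0.904439), (ds/dtau, dt/dtau) = (-2.010933, -0.910669); Gamma_sss = 0.030955, Gamma_sst = 0.000000, Gamma_stt = -0.061911, Gamma_tss = -0.421682, Gamma_tst = 0.000000, Gamma_ttt = 0.843364; k4 = (-2.010933, -0.910669, -0.073835, 1.005802)
  Y <- Y + (h/6)(k1 + 2k2 + 2k3 + k4): s = -1.2006, t = 0.9043, ds/dtau = -2.0107, dt/dtau = -0.9108
step 2:
  k1: at (s, t) = (-1.200581, 0.904273), (ds/dtau, dt/dtau) = (-2.010683, -0.910822); Gamma_sss = 0.030956, Gamma_sst = 0.000000, Gamma_stt = -0.061911, Gamma_tss = -0.421724, Gamma_tst = 0.000000, Gamma_ttt = 0.843447; k1 = (-2.010683, -0.910822, -0.073787, 1.005243)
  k2: at (s, t) = (-1.301115, 0.858732), (ds/dtau, dt/dtau) = (-2.014372, -0.860560); Gamma_sss = 0.008155, Gamma_sst = 0.000000, Gamma_stt = -0.016310, Gamma_tss = -0.434722, Gamma_tst = 0.000000, Gamma_ttt = 0.869444; k2 = (-2.014372, -0.860560, -0.021012, 1.120091)
  k3: at (s, t) = (-1.301300, 0.861245), (ds/dtau, dt/dtau) = (-2.011734, -0.854817); Gamma_sss = 0.008073, Gamma_sst = 0.000000, Gamma_stt = -0.016146, Gamma_tss = -0.434096, Gamma_tst = 0.000000, Gamma_ttt = 0.868191; k3 = (-2.011734, -0.854817, -0.020874, 1.122418)
  k4: at (s, t) = (-1.401755, 0.818791), (ds/dtau, dt/dtau) = (-2.012770, -0.798580); Gamma_sss = -0.018561, Gamma_sst = 0.000000, Gamma_stt = 0.037121, Gamma_tss = -0.444228, Gamma_tst = 0.000000, Gamma_ttt = 0.888456; k4 = (-2.012770, -0.798580, 0.051520, 1.233081)
  Y <- Y + (h/6)(k1 + 2k2 + 2k3 + k4): s = -1.4018, t = 0.8186, ds/dtau = -2.0125, dt/dtau = -0.7988
step 3:
  k1: at (s, t) = (-1.401842, 0.818604), (ds/dtau, dt/dtau) = (-2.012450, -0.798766); Gamma_sss = -0.018591, Gamma_sst = 0.000000, Gamma_stt = 0.037181, Gamma_tss = -0.444273, Gamma_tst = 0.000000, Gamma_ttt = 0.888545; k1 = (-2.012450, -0.798766, 0.051569, 1.232369)
  k2: at (s, t) = (-1.502465, 0.778665), (ds/dtau, dt/dtau) = (-2.009872, -0.737148); Gamma_sss = -0.048969, Gamma_sst = 0.000000, Gamma_stt = 0.097937, Gamma_tss = -0.450893, Gamma_tst = 0.000000, Gamma_ttt = 0.901785; k2 = (-2.009872, -0.737148, 0.144595, 1.331401)
  k3: at (s, t) = (-1.502336, 0.781746), (ds/dtau, dt/dtau) = (-2.005221, -0.732196); Gamma_sss = -0.048661, Gamma_sst = 0.000000, Gamma_stt = 0.097322, Gamma_tss = -0.450176, Gamma_tst = 0.000000, Gamma_ttt = 0.900352; k3 = (-2.005221, -0.732196, 0.143486, 1.327428)
  k4: at (s, t) = (-1.602364, 0.745384), (ds/dtau, dt/dtau) = (-1.998102, -0.666023); Gamma_sss = -0.081654, Gamma_sst = 0.000000, Gamma_stt = 0.163308, Gamma_tss = -0.452465, Gamma_tst = 0.000000, Gamma_ttt = 0.904931; k4 = (-1.998102, -0.666023, 0.253555, 1.405012)
  Y <- Y + (h/6)(k1 + 2k2 + 2k3 + k4): s = -1.6025, t = 0.7452, ds/dtau = -1.9978, dt/dtau = -0.6662
step 4:
  k1: at (s, t) = (-1.602521, 0.745212), (ds/dtau, dt/dtau) = (-1.997762, -0.666182); Gamma_sss = -0.081725, Gamma_sst = 0.000000, Gamma_stt = 0.163450, Gamma_tss = -0.452490, Gamma_tst = 0.000000, Gamma_ttt = 0.904980; k1 = (-1.997762, -0.666182, 0.253630, 1.404284)
  k2: at (s, t) = (-1.702409, 0.711903), (ds/dtau, dt/dtau) = (-1.985081, -0.595968); Gamma_sss = -0.116669, Gamma_sst = 0.000000, Gamma_stt = 0.233338, Gamma_tss = -0.450081, Gamma_tst = 0.000000, Gamma_ttt = 0.900163; k2 = (-1.985081, -0.595968, 0.376864, 1.453849)
  k3: at (s, t) = (-1.701775, 0.715414), (ds/dtau, dt/dtau) = (-1.978919, -0.593490); Gamma_sss = -0.115752, Gamma_sst = 0.000000, Gamma_stt = 0.231505, Gamma_tss = -0.449519, Gamma_tst = 0.000000, Gamma_ttt = 0.899039; k3 = (-1.978919, -0.593490, 0.371758, 1.443703)
  k4: at (s, t) = (-1.800413, 0.685863), (ds/dtau, dt/dtau) = (-1.960587, -0.521812); Gamma_sss = -0.150681, Gamma_sst = 0.000000, Gamma_stt = 0.301362, Gamma_tss = -0.442521, Gamma_tst = 0.000000, Gamma_ttt = 0.885043; k4 = (-1.960587, -0.521812, 0.497145, 1.460021)
  Y <- Y + (h/6)(k1 + 2k2 + 2k3 + k4): s = -1.8006, t = 0.6858, ds/dtau = -1.9603, dt/dtau = -0.5219


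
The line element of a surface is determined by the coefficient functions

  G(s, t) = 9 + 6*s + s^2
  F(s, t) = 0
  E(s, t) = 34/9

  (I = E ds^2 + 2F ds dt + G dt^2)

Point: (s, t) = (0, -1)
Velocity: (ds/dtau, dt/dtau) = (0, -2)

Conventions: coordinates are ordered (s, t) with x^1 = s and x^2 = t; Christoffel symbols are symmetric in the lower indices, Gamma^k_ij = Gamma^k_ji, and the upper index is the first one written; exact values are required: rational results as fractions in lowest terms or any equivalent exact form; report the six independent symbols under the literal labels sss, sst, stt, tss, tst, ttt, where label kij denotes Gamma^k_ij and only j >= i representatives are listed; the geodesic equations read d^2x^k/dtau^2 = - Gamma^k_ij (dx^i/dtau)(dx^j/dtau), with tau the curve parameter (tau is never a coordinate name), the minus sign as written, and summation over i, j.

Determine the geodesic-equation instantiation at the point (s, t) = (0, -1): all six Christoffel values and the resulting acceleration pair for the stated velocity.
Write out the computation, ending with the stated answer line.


E = 34/9, F = 0, G = 9 at the point
E_s = 0, E_t = 0, F_s = 0, F_t = 0, G_s = 6, G_t = 0
EG - F^2 = 34;  g^inv = (1/34) * [[9, 0], [0, 34/9]]
first-kind symbols [ij,l] = (1/2)(d_i g_jl + d_j g_il - d_l g_ij): [ss,s] = E_s/2 = 0, [ss,t] = F_s - E_t/2 = 0, [st,s] = E_t/2 = 0, [st,t] = G_s/2 = 3, [tt,s] = F_t - G_s/2 = -3, [tt,t] = G_t/2 = 0
Gamma^s_ij = (G*[ij,s] - F*[ij,t])/(EG - F^2), Gamma^t_ij = (E*[ij,t] - F*[ij,s])/(EG - F^2)
Gamma_sss = 0, Gamma_sst = 0, Gamma_stt = -27/34, Gamma_tss = 0, Gamma_tst = 1/3, Gamma_ttt = 0
d^2s/dtau^2 = -(Gamma_sss*(0)^2 + 2*Gamma_sst*(0)*(-2) + Gamma_stt*(-2)^2) = 54/17
d^2t/dtau^2 = -(Gamma_tss*(0)^2 + 2*Gamma_tst*(0)*(-2) + Gamma_ttt*(-2)^2) = 0

Answer: Gamma_sss = 0, Gamma_sst = 0, Gamma_stt = -27/34, Gamma_tss = 0, Gamma_tst = 1/3, Gamma_ttt = 0; accelerations (d^2s/dtau^2, d^2t/dtau^2) = (54/17, 0)


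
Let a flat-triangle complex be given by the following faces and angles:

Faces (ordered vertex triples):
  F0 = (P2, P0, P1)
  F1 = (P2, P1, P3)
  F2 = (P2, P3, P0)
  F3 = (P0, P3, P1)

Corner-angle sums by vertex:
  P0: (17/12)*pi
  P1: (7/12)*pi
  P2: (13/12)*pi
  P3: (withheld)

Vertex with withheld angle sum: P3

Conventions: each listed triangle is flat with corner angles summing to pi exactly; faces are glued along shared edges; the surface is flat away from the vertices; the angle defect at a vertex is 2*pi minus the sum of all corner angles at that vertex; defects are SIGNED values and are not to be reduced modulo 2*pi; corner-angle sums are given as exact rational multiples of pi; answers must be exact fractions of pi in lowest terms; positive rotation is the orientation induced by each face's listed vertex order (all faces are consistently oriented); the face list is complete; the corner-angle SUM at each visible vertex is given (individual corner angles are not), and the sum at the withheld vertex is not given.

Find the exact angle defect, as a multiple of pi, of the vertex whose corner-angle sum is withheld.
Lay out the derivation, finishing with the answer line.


V = 4, E = 6, F = 4; chi = V - E + F = 2
Gauss-Bonnet: total defect = 2*pi*chi = 4*pi; visible defects sum to (35/12)*pi

Answer: defect(P3) = (13/12)*pi


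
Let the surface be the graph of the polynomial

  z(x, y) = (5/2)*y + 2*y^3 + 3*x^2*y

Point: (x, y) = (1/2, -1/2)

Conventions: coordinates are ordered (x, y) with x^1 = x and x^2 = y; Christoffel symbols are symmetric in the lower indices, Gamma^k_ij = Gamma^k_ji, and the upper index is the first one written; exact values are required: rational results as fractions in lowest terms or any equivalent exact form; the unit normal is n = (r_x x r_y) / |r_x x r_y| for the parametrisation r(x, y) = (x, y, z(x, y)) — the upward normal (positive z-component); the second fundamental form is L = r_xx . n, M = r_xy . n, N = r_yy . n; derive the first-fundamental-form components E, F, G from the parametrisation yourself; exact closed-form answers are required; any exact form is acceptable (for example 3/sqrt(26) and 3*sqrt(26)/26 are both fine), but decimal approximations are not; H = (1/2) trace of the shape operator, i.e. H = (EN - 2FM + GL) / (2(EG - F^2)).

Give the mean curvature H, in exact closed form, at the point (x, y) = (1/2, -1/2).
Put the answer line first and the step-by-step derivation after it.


Answer: H = -1518*sqrt(413)/170569

z_x = -3/2, z_y = 19/4, z_xx = -3, z_xy = 3, z_yy = -6
E = 13/4, F = -57/8, G = 377/16; answer radicand W^2 = 413/16
unnormalised second-form numerators: l = -3, m = 3, n = -6; L = l/sqrt(413/16), and similarly M = m/sqrt(W^2), N = n/sqrt(W^2)
H = (E*n - 2*F*m + G*l) / (2*(EG - F^2)*sqrt(W^2)); E*n - 2*F*m + G*l = -759/16, EG - F^2 = 413/16, so H = (-759/826)/sqrt(413/16)


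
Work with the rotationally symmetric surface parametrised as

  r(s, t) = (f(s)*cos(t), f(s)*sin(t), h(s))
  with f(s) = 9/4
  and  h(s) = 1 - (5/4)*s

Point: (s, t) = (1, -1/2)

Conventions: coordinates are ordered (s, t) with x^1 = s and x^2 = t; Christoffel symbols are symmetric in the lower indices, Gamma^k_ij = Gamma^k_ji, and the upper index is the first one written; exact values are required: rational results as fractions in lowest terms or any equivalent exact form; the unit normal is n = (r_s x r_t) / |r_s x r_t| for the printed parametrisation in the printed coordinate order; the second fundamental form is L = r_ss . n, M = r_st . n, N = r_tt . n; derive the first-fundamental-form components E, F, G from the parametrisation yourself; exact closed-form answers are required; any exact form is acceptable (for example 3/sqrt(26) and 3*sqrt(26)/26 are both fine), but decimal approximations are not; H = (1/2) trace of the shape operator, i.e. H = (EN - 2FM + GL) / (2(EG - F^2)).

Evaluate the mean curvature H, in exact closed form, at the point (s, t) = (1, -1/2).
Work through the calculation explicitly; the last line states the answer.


f = 9/4, f' = 0, f'' = 0, h' = -5/4, h'' = 0
E = 25/16, F = 0, G = 81/16; answer radicand W^2 = 25/16
unnormalised second-form numerators: l = 0, m = 0, n = -45/16; L = l/sqrt(25/16), and similarly M = m/sqrt(W^2), N = n/sqrt(W^2)
H = (E*n - 2*F*m + G*l) / (2*(EG - F^2)*sqrt(W^2)); E*n - 2*F*m + G*l = -1125/256, EG - F^2 = 2025/256, so H = (-5/18)/sqrt(25/16)

Answer: H = -2/9
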